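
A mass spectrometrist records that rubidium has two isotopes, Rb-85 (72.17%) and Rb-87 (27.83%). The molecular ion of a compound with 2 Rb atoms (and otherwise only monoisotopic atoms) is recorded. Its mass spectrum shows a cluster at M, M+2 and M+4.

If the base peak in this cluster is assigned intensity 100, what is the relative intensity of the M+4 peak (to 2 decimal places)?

(0.7217 + 0.2783)^2 gives M 0.5209, M+2 0.4017, M+4 0.0775; the largest is M.
P(M) = C(2,0) × 0.7217^2 × 0.2783^0 = 1 × 0.52085089 × 1.0000 = 0.520851 (base)
P(M+4) = C(2,2) × 0.7217^0 × 0.2783^2 = 1 × 1.0000 × 0.07745089 = 0.077451
Relative intensity = 0.077451 / 0.520851 × 100 = 14.87

14.87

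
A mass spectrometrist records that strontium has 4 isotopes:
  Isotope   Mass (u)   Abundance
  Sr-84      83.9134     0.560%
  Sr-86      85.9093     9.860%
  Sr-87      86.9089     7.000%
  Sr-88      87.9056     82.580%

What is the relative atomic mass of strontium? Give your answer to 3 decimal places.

Ar = Σ fᵢ·mᵢ = 0.00560 × 83.9134 + 0.09860 × 85.9093 + 0.07000 × 86.9089 + 0.82580 × 87.9056
= 0.46992 + 8.47066 + 6.08362 + 72.59244 = 87.61664 u

87.617 u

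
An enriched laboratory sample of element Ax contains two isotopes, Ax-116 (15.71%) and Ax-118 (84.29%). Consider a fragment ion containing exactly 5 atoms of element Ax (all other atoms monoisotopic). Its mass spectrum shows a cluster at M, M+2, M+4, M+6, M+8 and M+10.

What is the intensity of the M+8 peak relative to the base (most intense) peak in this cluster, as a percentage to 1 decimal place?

Binomial terms of (0.1571 + 0.8429)^5: M 0.0001, M+2 0.0026, M+4 0.0275, M+6 0.1478, M+8 0.3965, M+10 0.4255 → M+10 is the base peak.
P(M+10) = C(5,5) × 0.1571^0 × 0.8429^5 = 1 × 1.0000 × 0.4254811 = 0.425481 (base)
P(M+8) = C(5,4) × 0.1571^1 × 0.8429^4 = 5 × 0.1571 × 0.50478241 = 0.396507
Relative intensity = 0.396507 / 0.425481 × 100 = 93.2

93.2%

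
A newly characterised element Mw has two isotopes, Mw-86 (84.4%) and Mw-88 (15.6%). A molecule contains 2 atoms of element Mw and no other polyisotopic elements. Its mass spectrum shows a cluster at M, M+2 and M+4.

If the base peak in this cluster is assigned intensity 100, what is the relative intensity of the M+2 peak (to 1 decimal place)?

Term probabilities: M 0.7123, M+2 0.2633, M+4 0.0243. Base peak = M.
P(M) = C(2,0) × 0.844^2 × 0.156^0 = 1 × 0.712336 × 1.0000 = 0.712336 (base)
P(M+2) = C(2,1) × 0.844^1 × 0.156^1 = 2 × 0.8440 × 0.1560 = 0.263328
Relative intensity = 0.263328 / 0.712336 × 100 = 37.0

37.0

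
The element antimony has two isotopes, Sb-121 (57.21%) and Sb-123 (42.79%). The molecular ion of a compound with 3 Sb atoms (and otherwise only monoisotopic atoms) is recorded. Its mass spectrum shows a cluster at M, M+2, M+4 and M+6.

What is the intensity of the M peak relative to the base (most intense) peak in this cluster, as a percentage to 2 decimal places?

Binomial terms of (0.5721 + 0.4279)^3: M 0.1872, M+2 0.4202, M+4 0.3143, M+6 0.0783 → M+2 is the base peak.
P(M+2) = C(3,1) × 0.5721^2 × 0.4279^1 = 3 × 0.32729841 × 0.4279 = 0.420153 (base)
P(M) = C(3,0) × 0.5721^3 × 0.4279^0 = 1 × 0.18724742 × 1.0000 = 0.187247
Relative intensity = 0.187247 / 0.420153 × 100 = 44.57

44.57%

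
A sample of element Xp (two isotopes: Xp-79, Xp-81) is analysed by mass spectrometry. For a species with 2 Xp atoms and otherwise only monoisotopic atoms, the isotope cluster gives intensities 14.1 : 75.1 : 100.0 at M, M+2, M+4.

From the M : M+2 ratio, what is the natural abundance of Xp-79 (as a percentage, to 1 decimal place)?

Write p for the Xp-79 fraction. I(M+2)/I(M) = [C(2,1)·p^1·(1−p)] / p^2 = 2·(1−p)/p = 75.1/14.1 = 5.3262
(1−p)/p = 5.3262/2 = 2.6631  ⇒  p = 1/(1 + 2.6631) = 0.2730
Xp-79: 27.3%, Xp-81: 72.7%.

27.3%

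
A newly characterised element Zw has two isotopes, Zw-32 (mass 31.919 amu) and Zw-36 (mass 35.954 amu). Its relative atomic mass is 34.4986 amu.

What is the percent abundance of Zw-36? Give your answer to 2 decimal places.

63.93%

With x = fraction of Zw-32 (so Zw-36 is 1 − x):
31.919·x + 35.954·(1 − x) = 34.4986
(31.919 − 35.954)·x = 34.4986 − 35.954
x = -1.4554 / -4.035 = 0.36069 → 36.07% Zw-32, 63.93% Zw-36.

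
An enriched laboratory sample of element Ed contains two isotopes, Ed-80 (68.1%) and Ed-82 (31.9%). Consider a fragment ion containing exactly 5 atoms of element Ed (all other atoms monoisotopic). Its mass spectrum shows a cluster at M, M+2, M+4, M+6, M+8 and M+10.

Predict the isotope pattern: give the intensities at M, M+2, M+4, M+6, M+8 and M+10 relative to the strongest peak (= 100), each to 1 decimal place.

The 5 Ed atoms are independent, so intensities follow the terms of (0.681 + 0.319)^5.
P(M) = 0.681^5 = 0.146466
P(M+2) = 5 × 0.681^4 × 0.319^1 = 0.343043
P(M+4) = 10 × 0.681^3 × 0.319^2 = 0.321383
P(M+6) = 10 × 0.681^2 × 0.319^3 = 0.150545
P(M+8) = 5 × 0.681^1 × 0.319^4 = 0.035260
P(M+10) = 0.319^5 = 0.003303
The M+2 peak is largest (0.343043); scaling to 100 gives 42.7 : 100.0 : 93.7 : 43.9 : 10.3 : 1.0.

42.7 : 100.0 : 93.7 : 43.9 : 10.3 : 1.0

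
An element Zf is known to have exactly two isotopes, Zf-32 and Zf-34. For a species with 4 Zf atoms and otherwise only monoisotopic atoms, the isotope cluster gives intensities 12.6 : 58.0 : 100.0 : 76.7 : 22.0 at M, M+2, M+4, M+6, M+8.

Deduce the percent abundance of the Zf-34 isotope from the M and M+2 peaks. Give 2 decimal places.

53.51%

If p is the fraction of Zf that is Zf-32, then I(M+2)/I(M) = [C(4,1)·p^3·(1−p)] / p^4 = 4·(1−p)/p = 58.0/12.6 = 4.6032
(1−p)/p = 4.6032/4 = 1.1508  ⇒  p = 1/(1 + 1.1508) = 0.4649
Zf-32: 46.49%, Zf-34: 53.51%.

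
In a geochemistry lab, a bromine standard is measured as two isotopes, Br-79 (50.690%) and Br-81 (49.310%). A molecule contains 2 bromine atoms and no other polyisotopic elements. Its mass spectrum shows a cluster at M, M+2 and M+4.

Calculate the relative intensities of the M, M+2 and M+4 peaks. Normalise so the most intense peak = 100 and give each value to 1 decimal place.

Each Br atom is independently Br-79 (p = 0.50690) or Br-81 (q = 0.49310); the cluster is the binomial expansion (p + q)^2.
P(M) = 0.50690^2 = 0.256948
P(M+2) = 2 × 0.50690^1 × 0.49310^1 = 0.499905
P(M+4) = 0.49310^2 = 0.243148
The M+2 peak is largest (0.499905); scaling to 100 gives 51.4 : 100.0 : 48.6.

51.4 : 100.0 : 48.6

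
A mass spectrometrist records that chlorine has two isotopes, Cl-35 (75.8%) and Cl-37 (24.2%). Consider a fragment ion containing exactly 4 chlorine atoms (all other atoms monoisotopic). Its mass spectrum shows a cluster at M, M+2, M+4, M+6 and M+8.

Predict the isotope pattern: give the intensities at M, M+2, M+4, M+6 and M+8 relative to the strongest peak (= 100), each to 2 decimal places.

78.31 : 100.00 : 47.89 : 10.19 : 0.81

Each Cl atom is independently Cl-35 (p = 0.758) or Cl-37 (q = 0.242); the cluster is the binomial expansion (p + q)^4.
P(M) = 0.758^4 = 0.330124
P(M+2) = 4 × 0.758^3 × 0.242^1 = 0.421583
P(M+4) = 6 × 0.758^2 × 0.242^2 = 0.201893
P(M+6) = 4 × 0.758^1 × 0.242^3 = 0.042971
P(M+8) = 0.242^4 = 0.003430
The M+2 peak is largest (0.421583); scaling to 100 gives 78.31 : 100.00 : 47.89 : 10.19 : 0.81.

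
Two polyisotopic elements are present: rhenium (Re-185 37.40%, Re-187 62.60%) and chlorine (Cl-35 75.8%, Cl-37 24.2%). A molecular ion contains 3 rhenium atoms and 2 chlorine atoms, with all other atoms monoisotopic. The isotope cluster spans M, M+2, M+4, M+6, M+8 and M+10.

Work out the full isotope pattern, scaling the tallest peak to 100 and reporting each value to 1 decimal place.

8.5 : 48.3 : 100.0 : 90.2 : 32.9 : 4.1

Rhenium pattern (n=3): 0.05231362 : 0.26268713 : 0.43968487 : 0.24531438
Chlorine pattern (n=2): 0.574564 : 0.366872 : 0.058564
Convolve the two distributions (both contribute in 2-u steps):
  M: 0.05231362×0.574564 = 0.030058
  M+2: 0.05231362×0.366872 + 0.26268713×0.574564 = 0.170123
  M+4: 0.05231362×0.058564 + 0.26268713×0.366872 + 0.43968487×0.574564 = 0.352063
  M+6: 0.26268713×0.058564 + 0.43968487×0.366872 + 0.24531438×0.574564 = 0.317641
  M+8: 0.43968487×0.058564 + 0.24531438×0.366872 = 0.115749
  M+10: 0.24531438×0.058564 = 0.014367
Scale to base peak (0.352063) = 100: 8.5 : 48.3 : 100.0 : 90.2 : 32.9 : 4.1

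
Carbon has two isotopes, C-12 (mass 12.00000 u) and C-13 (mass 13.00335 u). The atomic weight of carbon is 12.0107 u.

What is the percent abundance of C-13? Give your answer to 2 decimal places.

1.07%

With x = fraction of C-12 (so C-13 is 1 − x):
12.00000·x + 13.00335·(1 − x) = 12.0107
(12.00000 − 13.00335)·x = 12.0107 − 13.00335
x = -0.99265 / -1.00335 = 0.98934 → 98.93% C-12, 1.07% C-13.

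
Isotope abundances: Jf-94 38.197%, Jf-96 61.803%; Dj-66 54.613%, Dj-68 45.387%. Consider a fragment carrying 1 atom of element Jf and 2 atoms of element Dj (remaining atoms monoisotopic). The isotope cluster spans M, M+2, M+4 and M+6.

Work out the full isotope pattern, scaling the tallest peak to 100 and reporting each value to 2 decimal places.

Element Jf pattern (n=1): 0.38197 : 0.61803
Element Dj pattern (n=2): 0.29825798 : 0.49574405 : 0.20599798
Convolve the two distributions (both contribute in 2-u steps):
  M: 0.38197×0.29825798 = 0.113926
  M+2: 0.38197×0.49574405 + 0.61803×0.29825798 = 0.373692
  M+4: 0.38197×0.20599798 + 0.61803×0.49574405 = 0.385070
  M+6: 0.61803×0.20599798 = 0.127313
Scale to base peak (0.385070) = 100: 29.59 : 97.05 : 100.00 : 33.06

29.59 : 97.05 : 100.00 : 33.06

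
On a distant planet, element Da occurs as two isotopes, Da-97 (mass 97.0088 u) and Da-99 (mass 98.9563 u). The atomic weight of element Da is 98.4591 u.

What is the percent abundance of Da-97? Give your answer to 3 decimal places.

25.530%

Let x be the fractional abundance of Da-97; then Da-99 has abundance 1 − x.
97.0088·x + 98.9563·(1 − x) = 98.4591
(97.0088 − 98.9563)·x = 98.4591 − 98.9563
x = -0.4972 / -1.9475 = 0.25530 → 25.530% Da-97, 74.470% Da-99.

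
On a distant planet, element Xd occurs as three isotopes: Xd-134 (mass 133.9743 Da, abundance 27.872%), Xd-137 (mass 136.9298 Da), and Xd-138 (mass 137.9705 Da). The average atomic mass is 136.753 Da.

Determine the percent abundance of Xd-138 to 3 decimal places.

Let x and y be the fractions of Xd-137 and Xd-138. Then x + y = 1 − 0.27872 = 0.72128 and 136.9298x + 137.9705y = 136.753 − 0.27872×133.9743 = 99.411683104.
Substituting: 136.9298x + 137.9705(0.72128 − x) = 99.411683104
(136.9298 − 137.9705)x = -0.103679136  ⇒  x = 0.09962, y = 0.62166
Xd-137: 9.962%, Xd-138: 62.166%.

62.166%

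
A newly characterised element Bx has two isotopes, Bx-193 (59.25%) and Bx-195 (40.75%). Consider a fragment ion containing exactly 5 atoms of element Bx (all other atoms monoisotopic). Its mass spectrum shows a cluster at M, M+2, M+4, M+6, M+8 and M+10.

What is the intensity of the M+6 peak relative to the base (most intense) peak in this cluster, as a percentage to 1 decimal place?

Binomial terms of (0.5925 + 0.4075)^5: M 0.0730, M+2 0.2511, M+4 0.3454, M+6 0.2376, M+8 0.0817, M+10 0.0112 → M+4 is the base peak.
P(M+4) = C(5,2) × 0.5925^3 × 0.4075^2 = 10 × 0.20800083 × 0.16605625 = 0.345398 (base)
P(M+6) = C(5,3) × 0.5925^2 × 0.4075^3 = 10 × 0.35105625 × 0.06766792 = 0.237552
Relative intensity = 0.237552 / 0.345398 × 100 = 68.8

68.8%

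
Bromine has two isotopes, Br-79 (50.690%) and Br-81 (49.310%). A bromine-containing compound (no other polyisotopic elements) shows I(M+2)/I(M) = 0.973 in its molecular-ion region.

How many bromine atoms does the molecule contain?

For n independent Br atoms, I(M+2)/I(M) = n · (abundance Br-81) / (abundance Br-79) = n · 0.49310/0.50690.
n = 0.973 × 0.50690/0.49310 = 1.00 ≈ 1

1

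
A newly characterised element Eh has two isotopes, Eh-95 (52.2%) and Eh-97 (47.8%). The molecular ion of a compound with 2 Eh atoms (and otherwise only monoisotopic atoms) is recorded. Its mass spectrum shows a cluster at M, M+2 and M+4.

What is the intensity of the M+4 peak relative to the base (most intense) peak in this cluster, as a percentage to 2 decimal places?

45.79%

Term probabilities: M 0.2725, M+2 0.4990, M+4 0.2285. Base peak = M+2.
P(M+2) = C(2,1) × 0.522^1 × 0.478^1 = 2 × 0.5220 × 0.4780 = 0.499032 (base)
P(M+4) = C(2,2) × 0.522^0 × 0.478^2 = 1 × 1.0000 × 0.228484 = 0.228484
Relative intensity = 0.228484 / 0.499032 × 100 = 45.79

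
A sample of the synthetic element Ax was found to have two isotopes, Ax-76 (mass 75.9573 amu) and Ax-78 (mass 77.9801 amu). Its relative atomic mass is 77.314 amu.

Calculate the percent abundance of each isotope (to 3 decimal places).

With x = fraction of Ax-76 (so Ax-78 is 1 − x):
75.9573·x + 77.9801·(1 − x) = 77.314
(75.9573 − 77.9801)·x = 77.314 − 77.9801
x = -0.6661 / -2.0228 = 0.32930 → 32.930% Ax-76, 67.070% Ax-78.

Ax-76: 32.930%, Ax-78: 67.070%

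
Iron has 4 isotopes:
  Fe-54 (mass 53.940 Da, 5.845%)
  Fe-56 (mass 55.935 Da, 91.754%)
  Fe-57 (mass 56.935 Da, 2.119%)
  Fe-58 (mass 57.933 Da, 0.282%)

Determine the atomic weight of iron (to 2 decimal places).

Ar = Σ fᵢ·mᵢ = 0.05845 × 53.940 + 0.91754 × 55.935 + 0.02119 × 56.935 + 0.00282 × 57.933
= 3.1528 + 51.3226 + 1.2065 + 0.1634 = 55.8453 Da

55.85 Da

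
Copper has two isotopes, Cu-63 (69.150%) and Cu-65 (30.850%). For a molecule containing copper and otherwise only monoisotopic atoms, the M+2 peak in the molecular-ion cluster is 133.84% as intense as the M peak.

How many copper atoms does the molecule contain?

With n Cu atoms, P(M+2)/P(M) = C(n,1)·p^(n−1)q / p^n = n·q/p = n · 0.30850/0.69150.
n = 1.3384 × 0.69150/0.30850 = 3.00 ≈ 3

3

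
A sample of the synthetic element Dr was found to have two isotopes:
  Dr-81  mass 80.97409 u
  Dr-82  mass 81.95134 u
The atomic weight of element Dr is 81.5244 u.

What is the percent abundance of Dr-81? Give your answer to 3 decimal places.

43.688%

Writing the weighted mean with unknown fraction x of Dr-81:
80.97409·x + 81.95134·(1 − x) = 81.5244
(80.97409 − 81.95134)·x = 81.5244 − 81.95134
x = -0.42694 / -0.97725 = 0.43688 → 43.688% Dr-81, 56.312% Dr-82.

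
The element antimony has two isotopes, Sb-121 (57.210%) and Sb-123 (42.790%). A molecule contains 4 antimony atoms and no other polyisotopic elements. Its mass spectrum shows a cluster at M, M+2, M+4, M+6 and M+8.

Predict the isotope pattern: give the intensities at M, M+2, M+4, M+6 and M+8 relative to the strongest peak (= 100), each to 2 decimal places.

29.79 : 89.13 : 100.00 : 49.86 : 9.32

Expanding (0.57210 + 0.42790)^4:
P(M) = 0.57210^4 = 0.107124
P(M+2) = 4 × 0.57210^3 × 0.42790^1 = 0.320493
P(M+4) = 6 × 0.57210^2 × 0.42790^2 = 0.359567
P(M+6) = 4 × 0.57210^1 × 0.42790^3 = 0.179291
P(M+8) = 0.42790^4 = 0.033525
The M+4 peak is largest (0.359567); scaling to 100 gives 29.79 : 89.13 : 100.00 : 49.86 : 9.32.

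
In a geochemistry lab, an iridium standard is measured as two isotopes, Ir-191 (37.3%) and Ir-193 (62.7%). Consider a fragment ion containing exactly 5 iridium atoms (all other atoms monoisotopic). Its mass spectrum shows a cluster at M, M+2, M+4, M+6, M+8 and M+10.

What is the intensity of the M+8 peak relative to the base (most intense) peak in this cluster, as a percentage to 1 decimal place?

Binomial terms of (0.373 + 0.627)^5: M 0.0072, M+2 0.0607, M+4 0.2040, M+6 0.3429, M+8 0.2882, M+10 0.0969 → M+6 is the base peak.
P(M+6) = C(5,3) × 0.373^2 × 0.627^3 = 10 × 0.139129 × 0.24649188 = 0.342942 (base)
P(M+8) = C(5,4) × 0.373^1 × 0.627^4 = 5 × 0.3730 × 0.15455041 = 0.288237
Relative intensity = 0.288237 / 0.342942 × 100 = 84.0

84.0%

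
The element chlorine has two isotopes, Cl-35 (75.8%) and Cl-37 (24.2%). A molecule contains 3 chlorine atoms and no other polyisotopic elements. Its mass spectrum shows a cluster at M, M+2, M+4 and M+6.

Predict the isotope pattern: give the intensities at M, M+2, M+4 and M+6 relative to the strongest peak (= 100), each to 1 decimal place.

100.0 : 95.8 : 30.6 : 3.3

Expanding (0.758 + 0.242)^3:
P(M) = 0.758^3 = 0.435520
P(M+2) = 3 × 0.758^2 × 0.242^1 = 0.417133
P(M+4) = 3 × 0.758^1 × 0.242^2 = 0.133175
P(M+6) = 0.242^3 = 0.014172
The M peak is largest (0.435520); scaling to 100 gives 100.0 : 95.8 : 30.6 : 3.3.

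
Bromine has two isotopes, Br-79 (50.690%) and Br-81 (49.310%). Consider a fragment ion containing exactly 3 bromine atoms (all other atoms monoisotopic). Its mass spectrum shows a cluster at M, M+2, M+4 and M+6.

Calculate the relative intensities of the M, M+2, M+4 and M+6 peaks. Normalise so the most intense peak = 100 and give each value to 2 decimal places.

The 3 Br atoms are independent, so intensities follow the terms of (0.50690 + 0.49310)^3.
P(M) = 0.50690^3 = 0.130247
P(M+2) = 3 × 0.50690^2 × 0.49310^1 = 0.380103
P(M+4) = 3 × 0.50690^1 × 0.49310^2 = 0.369755
P(M+6) = 0.49310^3 = 0.119896
The M+2 peak is largest (0.380103); scaling to 100 gives 34.27 : 100.00 : 97.28 : 31.54.

34.27 : 100.00 : 97.28 : 31.54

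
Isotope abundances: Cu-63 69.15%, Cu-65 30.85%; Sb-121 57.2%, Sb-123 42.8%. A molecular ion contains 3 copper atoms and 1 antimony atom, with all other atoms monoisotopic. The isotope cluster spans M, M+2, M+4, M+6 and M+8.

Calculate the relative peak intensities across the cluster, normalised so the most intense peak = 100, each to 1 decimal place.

47.9 : 100.0 : 76.6 : 25.7 : 3.2

Copper pattern (n=3): 0.33065611 : 0.44254842 : 0.19743483 : 0.02936064
Antimony pattern (n=1): 0.5720 : 0.4280
Convolve the two distributions (both contribute in 2-u steps):
  M: 0.33065611×0.5720 = 0.189135
  M+2: 0.33065611×0.4280 + 0.44254842×0.5720 = 0.394659
  M+4: 0.44254842×0.4280 + 0.19743483×0.5720 = 0.302343
  M+6: 0.19743483×0.4280 + 0.02936064×0.5720 = 0.101296
  M+8: 0.02936064×0.4280 = 0.012566
Scale to base peak (0.394659) = 100: 47.9 : 100.0 : 76.6 : 25.7 : 3.2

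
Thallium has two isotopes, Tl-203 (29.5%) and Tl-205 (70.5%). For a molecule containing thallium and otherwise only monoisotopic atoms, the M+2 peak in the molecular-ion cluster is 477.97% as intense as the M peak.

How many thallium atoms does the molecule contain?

The M+2/M ratio from n Tl atoms is n · q/p = n · 0.705/0.295.
n = 4.7797 × 0.295/0.705 = 2.00 ≈ 2

2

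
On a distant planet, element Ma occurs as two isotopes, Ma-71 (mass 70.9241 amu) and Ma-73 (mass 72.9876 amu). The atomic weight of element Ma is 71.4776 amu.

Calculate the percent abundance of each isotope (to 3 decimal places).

Ma-71: 73.177%, Ma-73: 26.823%

Let x be the fractional abundance of Ma-71; then Ma-73 has abundance 1 − x.
70.9241·x + 72.9876·(1 − x) = 71.4776
(70.9241 − 72.9876)·x = 71.4776 − 72.9876
x = -1.5100 / -2.0635 = 0.73177 → 73.177% Ma-71, 26.823% Ma-73.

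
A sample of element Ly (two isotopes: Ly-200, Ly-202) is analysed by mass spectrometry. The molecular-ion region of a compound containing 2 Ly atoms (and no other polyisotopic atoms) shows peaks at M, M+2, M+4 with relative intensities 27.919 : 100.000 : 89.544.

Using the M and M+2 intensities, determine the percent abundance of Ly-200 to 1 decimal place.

Write p for the Ly-200 fraction. I(M+2)/I(M) = [C(2,1)·p^1·(1−p)] / p^2 = 2·(1−p)/p = 100.000/27.919 = 3.5818
(1−p)/p = 3.5818/2 = 1.7909  ⇒  p = 1/(1 + 1.7909) = 0.3583
Ly-200: 35.8%, Ly-202: 64.2%.

35.8%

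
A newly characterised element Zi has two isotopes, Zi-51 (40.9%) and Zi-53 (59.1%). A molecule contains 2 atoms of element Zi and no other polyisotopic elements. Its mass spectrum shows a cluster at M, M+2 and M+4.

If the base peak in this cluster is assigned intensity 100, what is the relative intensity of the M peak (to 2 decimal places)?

34.60

(0.409 + 0.591)^2 gives M 0.1673, M+2 0.4834, M+4 0.3493; the largest is M+2.
P(M+2) = C(2,1) × 0.409^1 × 0.591^1 = 2 × 0.4090 × 0.5910 = 0.483438 (base)
P(M) = C(2,0) × 0.409^2 × 0.591^0 = 1 × 0.167281 × 1.0000 = 0.167281
Relative intensity = 0.167281 / 0.483438 × 100 = 34.60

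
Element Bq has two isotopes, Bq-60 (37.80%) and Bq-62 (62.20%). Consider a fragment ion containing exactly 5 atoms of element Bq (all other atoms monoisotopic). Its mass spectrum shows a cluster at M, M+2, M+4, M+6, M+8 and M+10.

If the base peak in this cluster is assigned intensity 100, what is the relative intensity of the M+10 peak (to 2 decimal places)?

27.08

Term probabilities: M 0.0077, M+2 0.0635, M+4 0.2090, M+6 0.3438, M+8 0.2829, M+10 0.0931. Base peak = M+6.
P(M+6) = C(5,3) × 0.3780^2 × 0.6220^3 = 10 × 0.142884 × 0.24064185 = 0.343839 (base)
P(M+10) = C(5,5) × 0.3780^0 × 0.6220^5 = 1 × 1.0000 × 0.09310048 = 0.093100
Relative intensity = 0.093100 / 0.343839 × 100 = 27.08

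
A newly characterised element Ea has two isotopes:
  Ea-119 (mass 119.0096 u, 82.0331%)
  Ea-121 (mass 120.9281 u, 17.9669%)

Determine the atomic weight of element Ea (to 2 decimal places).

The abundance-weighted mean is 0.820331 × 119.0096 + 0.179669 × 120.9281
= 97.62726 + 21.72703 = 119.35429 u

119.35 u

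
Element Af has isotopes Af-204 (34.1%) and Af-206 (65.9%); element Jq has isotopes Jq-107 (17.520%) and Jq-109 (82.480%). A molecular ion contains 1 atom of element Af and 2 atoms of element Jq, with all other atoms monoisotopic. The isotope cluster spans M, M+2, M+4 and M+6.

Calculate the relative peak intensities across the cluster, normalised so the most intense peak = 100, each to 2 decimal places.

Element Af pattern (n=1): 0.3410 : 0.6590
Element Jq pattern (n=2): 0.03069504 : 0.28900992 : 0.68029504
Convolve the two distributions (both contribute in 2-u steps):
  M: 0.3410×0.03069504 = 0.010467
  M+2: 0.3410×0.28900992 + 0.6590×0.03069504 = 0.118780
  M+4: 0.3410×0.68029504 + 0.6590×0.28900992 = 0.422438
  M+6: 0.6590×0.68029504 = 0.448314
Scale to base peak (0.448314) = 100: 2.33 : 26.49 : 94.23 : 100.00

2.33 : 26.49 : 94.23 : 100.00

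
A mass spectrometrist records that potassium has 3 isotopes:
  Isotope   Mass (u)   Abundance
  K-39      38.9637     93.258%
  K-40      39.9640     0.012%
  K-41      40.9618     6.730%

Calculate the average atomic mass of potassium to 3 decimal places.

39.098 u

Average mass = Σ (abundance × isotope mass) = 0.93258 × 38.9637 + 0.00012 × 39.9640 + 0.06730 × 40.9618
= 36.33677 + 0.00480 + 2.75673 = 39.09830 u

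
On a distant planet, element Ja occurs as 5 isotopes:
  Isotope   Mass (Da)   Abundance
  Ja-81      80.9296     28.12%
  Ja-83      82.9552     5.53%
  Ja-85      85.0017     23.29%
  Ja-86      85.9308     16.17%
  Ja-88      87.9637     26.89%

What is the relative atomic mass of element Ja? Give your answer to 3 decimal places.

Ar = Σ fᵢ·mᵢ = 0.2812 × 80.9296 + 0.0553 × 82.9552 + 0.2329 × 85.0017 + 0.1617 × 85.9308 + 0.2689 × 87.9637
= 22.75740 + 4.58742 + 19.79690 + 13.89501 + 23.65344 = 84.69017 Da

84.690 Da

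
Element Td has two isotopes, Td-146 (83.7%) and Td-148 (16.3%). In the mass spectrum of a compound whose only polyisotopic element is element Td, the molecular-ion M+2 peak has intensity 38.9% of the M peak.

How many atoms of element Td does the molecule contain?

2

For n independent Td atoms, I(M+2)/I(M) = n · (abundance Td-148) / (abundance Td-146) = n · 0.163/0.837.
n = 0.389 × 0.837/0.163 = 2.00 ≈ 2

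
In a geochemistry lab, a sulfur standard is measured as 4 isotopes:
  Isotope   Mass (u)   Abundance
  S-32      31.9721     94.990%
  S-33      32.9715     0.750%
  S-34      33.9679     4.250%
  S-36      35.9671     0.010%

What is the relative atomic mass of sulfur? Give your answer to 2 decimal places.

Ar = Σ fᵢ·mᵢ = 0.94990 × 31.9721 + 0.00750 × 32.9715 + 0.04250 × 33.9679 + 0.00010 × 35.9671
= 30.37030 + 0.24729 + 1.44364 + 0.00360 = 32.06483 u

32.06 u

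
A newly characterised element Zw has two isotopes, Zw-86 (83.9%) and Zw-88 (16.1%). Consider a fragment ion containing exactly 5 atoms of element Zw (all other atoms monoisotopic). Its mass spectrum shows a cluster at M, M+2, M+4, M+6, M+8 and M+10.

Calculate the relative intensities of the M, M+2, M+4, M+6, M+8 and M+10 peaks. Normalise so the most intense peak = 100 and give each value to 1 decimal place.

Each Zw atom is independently Zw-86 (p = 0.839) or Zw-88 (q = 0.161); the cluster is the binomial expansion (p + q)^5.
P(M) = 0.839^5 = 0.415729
P(M+2) = 5 × 0.839^4 × 0.161^1 = 0.398881
P(M+4) = 10 × 0.839^3 × 0.161^2 = 0.153087
P(M+6) = 10 × 0.839^2 × 0.161^3 = 0.029377
P(M+8) = 5 × 0.839^1 × 0.161^4 = 0.002819
P(M+10) = 0.161^5 = 0.000108
The M peak is largest (0.415729); scaling to 100 gives 100.0 : 95.9 : 36.8 : 7.1 : 0.7 : 0.0.

100.0 : 95.9 : 36.8 : 7.1 : 0.7 : 0.0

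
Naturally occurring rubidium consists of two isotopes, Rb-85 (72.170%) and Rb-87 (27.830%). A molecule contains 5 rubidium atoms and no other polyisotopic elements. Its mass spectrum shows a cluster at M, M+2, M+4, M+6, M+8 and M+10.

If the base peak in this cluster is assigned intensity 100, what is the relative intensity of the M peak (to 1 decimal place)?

51.9

Binomial terms of (0.72170 + 0.27830)^5: M 0.1958, M+2 0.3775, M+4 0.2911, M+6 0.1123, M+8 0.0216, M+10 0.0017 → M+2 is the base peak.
P(M+2) = C(5,1) × 0.72170^4 × 0.27830^1 = 5 × 0.27128565 × 0.2783 = 0.377494 (base)
P(M) = C(5,0) × 0.72170^5 × 0.27830^0 = 1 × 0.19578685 × 1.0000 = 0.195787
Relative intensity = 0.195787 / 0.377494 × 100 = 51.9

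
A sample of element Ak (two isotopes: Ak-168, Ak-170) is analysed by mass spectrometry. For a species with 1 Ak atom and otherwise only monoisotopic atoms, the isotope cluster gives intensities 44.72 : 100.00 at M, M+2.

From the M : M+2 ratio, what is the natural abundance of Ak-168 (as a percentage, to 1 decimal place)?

30.9%

Let p = fractional abundance of Ak-168. I(M+2)/I(M) = [C(1,1)·p^0·(1−p)] / p^1 = 1·(1−p)/p = 100.00/44.72 = 2.2361
(1−p)/p = 2.2361/1 = 2.2361  ⇒  p = 1/(1 + 2.2361) = 0.3090
Ak-168: 30.9%, Ak-170: 69.1%.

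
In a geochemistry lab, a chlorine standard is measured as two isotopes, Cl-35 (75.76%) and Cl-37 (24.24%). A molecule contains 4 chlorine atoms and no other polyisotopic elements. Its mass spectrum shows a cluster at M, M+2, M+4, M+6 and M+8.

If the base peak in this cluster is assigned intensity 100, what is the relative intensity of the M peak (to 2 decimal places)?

78.14

(0.7576 + 0.2424)^4 gives M 0.3294, M+2 0.4216, M+4 0.2023, M+6 0.0432, M+8 0.0035; the largest is M+2.
P(M+2) = C(4,1) × 0.7576^3 × 0.2424^1 = 4 × 0.4348304 × 0.2424 = 0.421612 (base)
P(M) = C(4,0) × 0.7576^4 × 0.2424^0 = 1 × 0.32942751 × 1.0000 = 0.329428
Relative intensity = 0.329428 / 0.421612 × 100 = 78.14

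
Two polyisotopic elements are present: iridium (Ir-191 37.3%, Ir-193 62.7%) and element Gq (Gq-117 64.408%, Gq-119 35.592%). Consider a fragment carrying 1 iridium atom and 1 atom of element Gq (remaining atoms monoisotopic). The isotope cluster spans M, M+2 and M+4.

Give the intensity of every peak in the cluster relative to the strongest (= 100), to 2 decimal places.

Iridium pattern (n=1): 0.3730 : 0.6270
Element Gq pattern (n=1): 0.64408 : 0.35592
Convolve the two distributions (both contribute in 2-u steps):
  M: 0.3730×0.64408 = 0.240242
  M+2: 0.3730×0.35592 + 0.6270×0.64408 = 0.536596
  M+4: 0.6270×0.35592 = 0.223162
Scale to base peak (0.536596) = 100: 44.77 : 100.00 : 41.59

44.77 : 100.00 : 41.59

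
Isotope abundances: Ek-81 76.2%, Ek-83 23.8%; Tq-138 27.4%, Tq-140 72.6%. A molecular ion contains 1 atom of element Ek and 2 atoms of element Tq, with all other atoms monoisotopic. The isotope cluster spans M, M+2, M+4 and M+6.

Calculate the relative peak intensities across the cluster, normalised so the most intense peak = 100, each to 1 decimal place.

Element Ek pattern (n=1): 0.7620 : 0.2380
Element Tq pattern (n=2): 0.075076 : 0.397848 : 0.527076
Convolve the two distributions (both contribute in 2-u steps):
  M: 0.7620×0.075076 = 0.057208
  M+2: 0.7620×0.397848 + 0.2380×0.075076 = 0.321028
  M+4: 0.7620×0.527076 + 0.2380×0.397848 = 0.496320
  M+6: 0.2380×0.527076 = 0.125444
Scale to base peak (0.496320) = 100: 11.5 : 64.7 : 100.0 : 25.3

11.5 : 64.7 : 100.0 : 25.3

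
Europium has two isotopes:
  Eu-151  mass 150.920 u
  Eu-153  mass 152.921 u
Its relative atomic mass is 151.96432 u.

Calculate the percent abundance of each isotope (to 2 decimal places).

Eu-151: 47.81%, Eu-153: 52.19%

With x = fraction of Eu-151 (so Eu-153 is 1 − x):
150.920·x + 152.921·(1 − x) = 151.96432
(150.920 − 152.921)·x = 151.96432 − 152.921
x = -0.95668 / -2.001 = 0.47810 → 47.81% Eu-151, 52.19% Eu-153.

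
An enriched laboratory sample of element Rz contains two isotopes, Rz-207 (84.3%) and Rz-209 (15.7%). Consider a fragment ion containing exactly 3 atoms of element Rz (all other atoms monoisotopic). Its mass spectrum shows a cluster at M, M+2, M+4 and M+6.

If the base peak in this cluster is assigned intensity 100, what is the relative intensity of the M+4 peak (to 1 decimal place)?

Term probabilities: M 0.5991, M+2 0.3347, M+4 0.0623, M+6 0.0039. Base peak = M.
P(M) = C(3,0) × 0.843^3 × 0.157^0 = 1 × 0.59907711 × 1.0000 = 0.599077 (base)
P(M+4) = C(3,2) × 0.843^1 × 0.157^2 = 3 × 0.8430 × 0.024649 = 0.062337
Relative intensity = 0.062337 / 0.599077 × 100 = 10.4

10.4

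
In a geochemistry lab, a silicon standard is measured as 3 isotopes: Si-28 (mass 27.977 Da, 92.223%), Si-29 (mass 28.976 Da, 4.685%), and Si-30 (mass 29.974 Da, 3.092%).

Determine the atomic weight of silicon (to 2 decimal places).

Weight each isotope mass by its fractional abundance: 0.92223 × 27.977 + 0.04685 × 28.976 + 0.03092 × 29.974
= 25.8012 + 1.3575 + 0.9268 = 28.0855 Da

28.09 Da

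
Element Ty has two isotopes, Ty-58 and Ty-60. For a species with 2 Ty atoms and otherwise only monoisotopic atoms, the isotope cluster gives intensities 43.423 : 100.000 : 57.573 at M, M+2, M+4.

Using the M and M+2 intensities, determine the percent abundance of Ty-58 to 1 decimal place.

46.5%

If p is the fraction of Ty that is Ty-58, then I(M+2)/I(M) = [C(2,1)·p^1·(1−p)] / p^2 = 2·(1−p)/p = 100.000/43.423 = 2.3029
(1−p)/p = 2.3029/2 = 1.1515  ⇒  p = 1/(1 + 1.1515) = 0.4648
Ty-58: 46.5%, Ty-60: 53.5%.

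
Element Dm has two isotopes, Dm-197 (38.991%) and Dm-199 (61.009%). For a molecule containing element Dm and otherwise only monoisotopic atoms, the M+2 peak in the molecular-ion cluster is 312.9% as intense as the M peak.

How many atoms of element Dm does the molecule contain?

With n Dm atoms, P(M+2)/P(M) = C(n,1)·p^(n−1)q / p^n = n·q/p = n · 0.61009/0.38991.
n = 3.129 × 0.38991/0.61009 = 2.00 ≈ 2

2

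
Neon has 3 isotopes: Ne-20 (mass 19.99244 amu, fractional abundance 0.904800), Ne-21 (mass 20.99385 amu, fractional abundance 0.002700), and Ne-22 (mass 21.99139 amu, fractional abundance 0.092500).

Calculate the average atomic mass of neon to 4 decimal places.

Ar = Σ fᵢ·mᵢ = 0.904800 × 19.99244 + 0.002700 × 20.99385 + 0.092500 × 21.99139
= 18.089160 + 0.056683 + 2.034204 = 20.180047 amu

20.1800 amu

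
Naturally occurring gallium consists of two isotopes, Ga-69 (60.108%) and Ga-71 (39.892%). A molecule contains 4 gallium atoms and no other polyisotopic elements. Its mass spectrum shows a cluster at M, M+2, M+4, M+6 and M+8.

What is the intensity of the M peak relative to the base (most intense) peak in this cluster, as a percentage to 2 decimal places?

Binomial terms of (0.60108 + 0.39892)^4: M 0.1305, M+2 0.3465, M+4 0.3450, M+6 0.1526, M+8 0.0253 → M+2 is the base peak.
P(M+2) = C(4,1) × 0.60108^3 × 0.39892^1 = 4 × 0.2171685 × 0.39892 = 0.346531 (base)
P(M) = C(4,0) × 0.60108^4 × 0.39892^0 = 1 × 0.13053564 × 1.0000 = 0.130536
Relative intensity = 0.130536 / 0.346531 × 100 = 37.67

37.67%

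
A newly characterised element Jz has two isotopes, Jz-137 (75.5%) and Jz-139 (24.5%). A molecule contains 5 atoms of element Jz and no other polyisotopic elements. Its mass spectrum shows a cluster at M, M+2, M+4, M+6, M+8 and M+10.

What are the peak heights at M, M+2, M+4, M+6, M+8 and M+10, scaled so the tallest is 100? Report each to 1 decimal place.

61.6 : 100.0 : 64.9 : 21.1 : 3.4 : 0.2

Expanding (0.755 + 0.245)^5:
P(M) = 0.755^5 = 0.245321
P(M+2) = 5 × 0.755^4 × 0.245^1 = 0.398037
P(M+4) = 10 × 0.755^3 × 0.245^2 = 0.258329
P(M+6) = 10 × 0.755^2 × 0.245^3 = 0.083829
P(M+8) = 5 × 0.755^1 × 0.245^4 = 0.013601
P(M+10) = 0.245^5 = 0.000883
The M+2 peak is largest (0.398037); scaling to 100 gives 61.6 : 100.0 : 64.9 : 21.1 : 3.4 : 0.2.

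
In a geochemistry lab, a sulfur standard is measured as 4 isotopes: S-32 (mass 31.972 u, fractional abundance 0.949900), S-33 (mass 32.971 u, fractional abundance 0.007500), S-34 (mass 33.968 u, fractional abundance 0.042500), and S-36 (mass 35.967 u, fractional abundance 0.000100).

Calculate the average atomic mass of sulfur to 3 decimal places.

Ar = Σ fᵢ·mᵢ = 0.949900 × 31.972 + 0.007500 × 32.971 + 0.042500 × 33.968 + 0.000100 × 35.967
= 30.3702 + 0.2473 + 1.4436 + 0.0036 = 32.0647 u

32.065 u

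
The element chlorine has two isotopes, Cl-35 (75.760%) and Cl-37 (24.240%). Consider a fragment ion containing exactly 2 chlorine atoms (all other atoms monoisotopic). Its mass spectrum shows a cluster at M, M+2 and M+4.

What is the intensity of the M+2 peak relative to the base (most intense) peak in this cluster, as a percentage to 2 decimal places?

Term probabilities: M 0.5740, M+2 0.3673, M+4 0.0588. Base peak = M.
P(M) = C(2,0) × 0.75760^2 × 0.24240^0 = 1 × 0.57395776 × 1.0000 = 0.573958 (base)
P(M+2) = C(2,1) × 0.75760^1 × 0.24240^1 = 2 × 0.7576 × 0.2424 = 0.367284
Relative intensity = 0.367284 / 0.573958 × 100 = 63.99

63.99%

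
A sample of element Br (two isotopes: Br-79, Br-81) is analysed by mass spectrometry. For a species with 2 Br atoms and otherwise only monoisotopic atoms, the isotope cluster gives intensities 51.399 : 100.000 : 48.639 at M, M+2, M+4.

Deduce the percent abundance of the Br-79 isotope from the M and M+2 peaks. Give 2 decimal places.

50.69%

Write p for the Br-79 fraction. I(M+2)/I(M) = [C(2,1)·p^1·(1−p)] / p^2 = 2·(1−p)/p = 100.000/51.399 = 1.9456
(1−p)/p = 1.9456/2 = 0.9728  ⇒  p = 1/(1 + 0.9728) = 0.5069
Br-79: 50.69%, Br-81: 49.31%.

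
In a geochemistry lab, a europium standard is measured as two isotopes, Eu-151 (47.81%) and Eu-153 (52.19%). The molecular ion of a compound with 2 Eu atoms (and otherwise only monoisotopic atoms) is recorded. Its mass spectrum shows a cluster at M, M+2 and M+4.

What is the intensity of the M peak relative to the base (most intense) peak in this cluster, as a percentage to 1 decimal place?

(0.4781 + 0.5219)^2 gives M 0.2286, M+2 0.4990, M+4 0.2724; the largest is M+2.
P(M+2) = C(2,1) × 0.4781^1 × 0.5219^1 = 2 × 0.4781 × 0.5219 = 0.499041 (base)
P(M) = C(2,0) × 0.4781^2 × 0.5219^0 = 1 × 0.22857961 × 1.0000 = 0.228580
Relative intensity = 0.228580 / 0.499041 × 100 = 45.8

45.8%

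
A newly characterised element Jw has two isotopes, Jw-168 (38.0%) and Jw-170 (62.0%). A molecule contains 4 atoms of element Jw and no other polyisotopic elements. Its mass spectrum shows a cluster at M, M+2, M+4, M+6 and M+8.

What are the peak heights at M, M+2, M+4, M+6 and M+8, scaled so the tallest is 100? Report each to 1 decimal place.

Expanding (0.380 + 0.620)^4:
P(M) = 0.380^4 = 0.020851
P(M+2) = 4 × 0.380^3 × 0.620^1 = 0.136083
P(M+4) = 6 × 0.380^2 × 0.620^2 = 0.333044
P(M+6) = 4 × 0.380^1 × 0.620^3 = 0.362259
P(M+8) = 0.620^4 = 0.147763
The M+6 peak is largest (0.362259); scaling to 100 gives 5.8 : 37.6 : 91.9 : 100.0 : 40.8.

5.8 : 37.6 : 91.9 : 100.0 : 40.8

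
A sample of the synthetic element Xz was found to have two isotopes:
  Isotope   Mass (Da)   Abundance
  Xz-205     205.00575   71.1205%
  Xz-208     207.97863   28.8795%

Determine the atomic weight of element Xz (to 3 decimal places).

205.864 Da

The abundance-weighted mean is 0.711205 × 205.00575 + 0.288795 × 207.97863
= 145.801114 + 60.063188 = 205.864302 Da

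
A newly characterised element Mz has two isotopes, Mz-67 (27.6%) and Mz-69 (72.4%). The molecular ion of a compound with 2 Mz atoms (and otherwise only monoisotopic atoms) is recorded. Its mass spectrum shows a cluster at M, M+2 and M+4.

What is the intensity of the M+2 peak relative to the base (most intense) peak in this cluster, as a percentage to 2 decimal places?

76.24%

Binomial terms of (0.276 + 0.724)^2: M 0.0762, M+2 0.3996, M+4 0.5242 → M+4 is the base peak.
P(M+4) = C(2,2) × 0.276^0 × 0.724^2 = 1 × 1.0000 × 0.524176 = 0.524176 (base)
P(M+2) = C(2,1) × 0.276^1 × 0.724^1 = 2 × 0.2760 × 0.7240 = 0.399648
Relative intensity = 0.399648 / 0.524176 × 100 = 76.24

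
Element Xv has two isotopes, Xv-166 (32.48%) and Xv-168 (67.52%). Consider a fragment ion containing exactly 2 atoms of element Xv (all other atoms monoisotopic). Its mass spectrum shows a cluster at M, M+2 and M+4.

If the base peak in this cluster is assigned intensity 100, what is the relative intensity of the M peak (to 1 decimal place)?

23.1

(0.3248 + 0.6752)^2 gives M 0.1055, M+2 0.4386, M+4 0.4559; the largest is M+4.
P(M+4) = C(2,2) × 0.3248^0 × 0.6752^2 = 1 × 1.0000 × 0.45589504 = 0.455895 (base)
P(M) = C(2,0) × 0.3248^2 × 0.6752^0 = 1 × 0.10549504 × 1.0000 = 0.105495
Relative intensity = 0.105495 / 0.455895 × 100 = 23.1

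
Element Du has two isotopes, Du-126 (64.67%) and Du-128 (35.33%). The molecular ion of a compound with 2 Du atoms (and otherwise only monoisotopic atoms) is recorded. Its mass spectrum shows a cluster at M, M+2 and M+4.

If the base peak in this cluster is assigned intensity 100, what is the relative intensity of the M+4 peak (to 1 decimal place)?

Term probabilities: M 0.4182, M+2 0.4570, M+4 0.1248. Base peak = M+2.
P(M+2) = C(2,1) × 0.6467^1 × 0.3533^1 = 2 × 0.6467 × 0.3533 = 0.456958 (base)
P(M+4) = C(2,2) × 0.6467^0 × 0.3533^2 = 1 × 1.0000 × 0.12482089 = 0.124821
Relative intensity = 0.124821 / 0.456958 × 100 = 27.3

27.3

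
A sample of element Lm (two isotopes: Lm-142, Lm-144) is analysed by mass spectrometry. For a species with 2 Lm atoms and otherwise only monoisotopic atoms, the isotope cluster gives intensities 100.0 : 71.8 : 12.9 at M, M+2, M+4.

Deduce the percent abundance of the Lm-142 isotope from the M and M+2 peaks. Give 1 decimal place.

Write p for the Lm-142 fraction. I(M+2)/I(M) = [C(2,1)·p^1·(1−p)] / p^2 = 2·(1−p)/p = 71.8/100.0 = 0.7180
(1−p)/p = 0.7180/2 = 0.3590  ⇒  p = 1/(1 + 0.3590) = 0.7358
Lm-142: 73.6%, Lm-144: 26.4%.

73.6%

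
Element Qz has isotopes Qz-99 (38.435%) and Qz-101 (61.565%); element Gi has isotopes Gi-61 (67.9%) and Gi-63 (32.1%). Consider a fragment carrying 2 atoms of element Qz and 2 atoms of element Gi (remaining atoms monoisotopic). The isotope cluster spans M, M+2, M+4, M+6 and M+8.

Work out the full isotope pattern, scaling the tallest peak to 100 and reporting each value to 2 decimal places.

17.19 : 71.31 : 100.00 : 54.00 : 9.86

Element Qz pattern (n=2): 0.14772492 : 0.47325016 : 0.37902492
Element Gi pattern (n=2): 0.461041 : 0.435918 : 0.103041
Convolve the two distributions (both contribute in 2-u steps):
  M: 0.14772492×0.461041 = 0.068107
  M+2: 0.14772492×0.435918 + 0.47325016×0.461041 = 0.282584
  M+4: 0.14772492×0.103041 + 0.47325016×0.435918 + 0.37902492×0.461041 = 0.396266
  M+6: 0.47325016×0.103041 + 0.37902492×0.435918 = 0.213988
  M+8: 0.37902492×0.103041 = 0.039055
Scale to base peak (0.396266) = 100: 17.19 : 71.31 : 100.00 : 54.00 : 9.86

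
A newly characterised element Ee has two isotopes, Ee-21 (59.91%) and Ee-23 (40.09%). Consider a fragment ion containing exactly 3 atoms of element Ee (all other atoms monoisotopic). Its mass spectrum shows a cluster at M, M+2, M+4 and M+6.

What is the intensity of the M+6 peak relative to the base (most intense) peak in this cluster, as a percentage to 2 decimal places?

14.93%

(0.5991 + 0.4009)^3 gives M 0.2150, M+2 0.4317, M+4 0.2889, M+6 0.0644; the largest is M+2.
P(M+2) = C(3,1) × 0.5991^2 × 0.4009^1 = 3 × 0.35892081 × 0.4009 = 0.431674 (base)
P(M+6) = C(3,3) × 0.5991^0 × 0.4009^3 = 1 × 1.0000 × 0.06443297 = 0.064433
Relative intensity = 0.064433 / 0.431674 × 100 = 14.93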